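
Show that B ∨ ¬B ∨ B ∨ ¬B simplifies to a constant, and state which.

B ∨ ¬B ∨ B ∨ ¬B
= B ∨ ¬B   [idempotence]
= True   [complement]

True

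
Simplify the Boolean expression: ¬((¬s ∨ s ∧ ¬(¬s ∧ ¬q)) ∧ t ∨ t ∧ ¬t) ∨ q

¬t ∨ q

¬((¬s ∨ s ∧ ¬(¬s ∧ ¬q)) ∧ t ∨ t ∧ ¬t) ∨ q
= ¬((¬s ∨ s ∧ (s ∨ q)) ∧ t ∨ t ∧ ¬t) ∨ q   (De Morgan)
= ¬((¬s ∨ s) ∧ t ∨ t ∧ ¬t) ∨ q   (absorption)
= ¬((¬s ∨ s) ∧ t) ∨ q   (complement / identity)
= ¬t ∨ q   (complement / identity)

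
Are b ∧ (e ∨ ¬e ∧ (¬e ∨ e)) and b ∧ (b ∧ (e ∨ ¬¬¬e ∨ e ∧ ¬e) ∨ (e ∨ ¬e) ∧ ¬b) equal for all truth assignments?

E1: b ∧ (e ∨ ¬e ∧ (¬e ∨ e))
    = b ∧ (e ∨ ¬e)   — complement / identity
    = b   — complement / identity
E2: b ∧ (b ∧ (e ∨ ¬¬¬e ∨ e ∧ ¬e) ∨ (e ∨ ¬e) ∧ ¬b)
    = b ∧ (b ∧ (e ∨ ¬e ∨ e ∧ ¬e) ∨ (e ∨ ¬e) ∧ ¬b)   — double negation
    = b ∧ (b ∧ (e ∨ ¬e) ∨ (e ∨ ¬e) ∧ ¬b)   — complement / identity
    = b ∧ (e ∨ ¬e)   — distribution
    = b   — complement / identity
Both reduce to b, so they are equivalent.

Yes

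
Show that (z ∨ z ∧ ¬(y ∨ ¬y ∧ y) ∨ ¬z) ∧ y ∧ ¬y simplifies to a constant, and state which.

False

(z ∨ z ∧ ¬(y ∨ ¬y ∧ y) ∨ ¬z) ∧ y ∧ ¬y
= (z ∨ z ∧ ¬y ∨ ¬z) ∧ y ∧ ¬y   (complement / identity)
= (z ∨ ¬z) ∧ y ∧ ¬y   (absorption)
= y ∧ ¬y   (complement / identity)
= False   (complement)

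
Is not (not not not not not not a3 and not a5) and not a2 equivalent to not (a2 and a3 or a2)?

E1: not (not not not not not not a3 and not a5) and not a2
    = not (not not not not a3 and not a5) and not a2   (double negation)
    = not (not not a3 and not a5) and not a2   (double negation)
    = (not a3 or a5) and not a2   (De Morgan)
E2: not (a2 and a3 or a2)
    = not a2   (absorption)
These differ: at a2=0, a3=1, a5=0, E1 = 0 but E2 = 1.

No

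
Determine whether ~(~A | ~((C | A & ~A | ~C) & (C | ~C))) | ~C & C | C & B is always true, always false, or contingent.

~(~A | ~((C | A & ~A | ~C) & (C | ~C))) | ~C & C | C & B
= ~(~A | ~((C | A & ~A | ~C) & (C | ~C))) | C & B   (complement / identity)
= ~(~A | ~((C | ~C) & (C | ~C))) | C & B   (complement / identity)
= ~(~A | ~(C | ~C)) | C & B   (idempotence)
= A & (C | ~C) | C & B   (De Morgan)
= A | C & B   (complement / identity)
This depends on A, B, C, so it is not a constant.

contingent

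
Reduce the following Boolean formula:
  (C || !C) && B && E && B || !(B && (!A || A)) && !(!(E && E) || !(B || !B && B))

(C || !C) && B && E && B || !(B && (!A || A)) && !(!(E && E) || !(B || !B && B))
= (C || !C) && B && E && B || !B && !(!(E && E) || !(B || !B && B))
= B && E && B || !B && !(!(E && E) || !(B || !B && B))
= B && E && B || !B && !(!E || !(B || !B && B))
= B && E && B || !B && E && (B || !B && B)
= B && E && B || !B && E && B
= E && B

E && B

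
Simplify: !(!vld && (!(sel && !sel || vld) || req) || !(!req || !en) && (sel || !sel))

!(!vld && (!(sel && !sel || vld) || req) || !(!req || !en) && (sel || !sel))
= !(!vld && (!vld || req) || !(!req || !en) && (sel || !sel))
= !(!vld || !(!req || !en) && (sel || !sel))
= !(!vld || !(!req || !en))
= vld && (!req || !en)

vld && (!req || !en)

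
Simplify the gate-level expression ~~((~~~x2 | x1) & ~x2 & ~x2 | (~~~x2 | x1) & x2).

~x2 | x1

~~((~~~x2 | x1) & ~x2 & ~x2 | (~~~x2 | x1) & x2)
= ~~((~~~x2 | x1) & ~x2 & ~x2 | (~x2 | x1) & x2)   [double negation]
= (~~~x2 | x1) & ~x2 & ~x2 | (~x2 | x1) & x2   [double negation]
= (~x2 | x1) & ~x2 & ~x2 | (~x2 | x1) & x2   [double negation]
= (~x2 | x1) & ~x2 | (~x2 | x1) & x2   [idempotence]
= ~x2 | x1   [distribution]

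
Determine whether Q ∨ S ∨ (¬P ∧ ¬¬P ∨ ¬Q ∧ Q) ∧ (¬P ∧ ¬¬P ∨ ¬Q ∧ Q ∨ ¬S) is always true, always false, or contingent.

contingent

Q ∨ S ∨ (¬P ∧ ¬¬P ∨ ¬Q ∧ Q) ∧ (¬P ∧ ¬¬P ∨ ¬Q ∧ Q ∨ ¬S)
= Q ∨ S ∨ ¬P ∧ ¬¬P ∨ ¬Q ∧ Q
= Q ∨ S ∨ ¬P ∧ P ∨ ¬Q ∧ Q
= Q ∨ S ∨ ¬P ∧ P
= Q ∨ S
This depends on Q, S, so it is not a constant.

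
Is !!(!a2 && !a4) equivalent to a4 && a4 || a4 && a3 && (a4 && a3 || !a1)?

No

E1: !!(!a2 && !a4)
    = !a2 && !a4   [double negation]
E2: a4 && a4 || a4 && a3 && (a4 && a3 || !a1)
    = a4 || a4 && a3 && (a4 && a3 || !a1)   [idempotence]
    = a4 || a4 && a3   [absorption]
    = a4   [absorption]
These differ: at a1=0, a2=0, a3=1, a4=1, E1 = 0 but E2 = 1.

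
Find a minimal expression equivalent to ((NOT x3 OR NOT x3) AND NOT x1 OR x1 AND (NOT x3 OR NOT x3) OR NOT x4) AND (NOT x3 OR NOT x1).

NOT x3 OR NOT x4 AND NOT x1

((NOT x3 OR NOT x3) AND NOT x1 OR x1 AND (NOT x3 OR NOT x3) OR NOT x4) AND (NOT x3 OR NOT x1)
= (NOT x3 OR NOT x3 OR NOT x4) AND (NOT x3 OR NOT x1)
= (NOT x3 OR NOT x4) AND (NOT x3 OR NOT x1)
= NOT x3 OR NOT x4 AND NOT x1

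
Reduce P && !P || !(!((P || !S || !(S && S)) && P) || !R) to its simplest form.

P && !P || !(!((P || !S || !(S && S)) && P) || !R)
= P && !P || !(!((P || !S || !S) && P) || !R)   (idempotence)
= !(!((P || !S || !S) && P) || !R)   (complement / identity)
= !(!((P || !S) && P) || !R)   (idempotence)
= !(!P || !R)   (absorption)
= P && R   (De Morgan)

P && R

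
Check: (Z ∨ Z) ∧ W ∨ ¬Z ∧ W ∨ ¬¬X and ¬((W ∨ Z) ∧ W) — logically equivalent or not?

E1: (Z ∨ Z) ∧ W ∨ ¬Z ∧ W ∨ ¬¬X
    = Z ∧ W ∨ ¬Z ∧ W ∨ ¬¬X   [idempotence]
    = W ∨ ¬¬X   [distribution]
    = W ∨ X   [double negation]
E2: ¬((W ∨ Z) ∧ W)
    = ¬W   [absorption]
These differ: at W=1, X=1, Z=1, E1 = 1 but E2 = 0.

No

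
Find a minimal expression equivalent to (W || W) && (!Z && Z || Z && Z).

W && Z

(W || W) && (!Z && Z || Z && Z)
= W && (!Z && Z || Z && Z)
= W && Z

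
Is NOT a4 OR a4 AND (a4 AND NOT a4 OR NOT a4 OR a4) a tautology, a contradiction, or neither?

tautology

NOT a4 OR a4 AND (a4 AND NOT a4 OR NOT a4 OR a4)
= NOT a4 OR a4 AND (NOT a4 OR a4)   (complement / identity)
= NOT a4 OR a4   (complement / identity)
= TRUE   (complement)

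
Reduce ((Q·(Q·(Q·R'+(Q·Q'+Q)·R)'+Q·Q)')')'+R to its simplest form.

((Q·(Q·(Q·R'+(Q·Q'+Q)·R)'+Q·Q)')')'+R
= ((Q·(Q·(Q·R'+Q·R)'+Q·Q)')')'+R   (complement / identity)
= ((Q·(Q·Q'+Q·Q)')')'+R   (distribution)
= Q·(Q·Q'+Q·Q)'+R   (double negation)
= Q·Q'+R   (distribution)
= R   (complement / identity)

R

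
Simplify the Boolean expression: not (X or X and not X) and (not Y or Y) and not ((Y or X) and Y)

not X and not Y

not (X or X and not X) and (not Y or Y) and not ((Y or X) and Y)
= not (X or X and not X) and not ((Y or X) and Y)   [complement / identity]
= not X and not ((Y or X) and Y)   [complement / identity]
= not X and not Y   [absorption]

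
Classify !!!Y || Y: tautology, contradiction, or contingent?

tautology

!!!Y || Y
= !Y || Y   [double negation]
= true   [complement]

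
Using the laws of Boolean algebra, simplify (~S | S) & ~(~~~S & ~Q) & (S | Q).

(~S | S) & ~(~~~S & ~Q) & (S | Q)
= (~S | S) & (~~S | Q) & (S | Q)   — De Morgan
= (~~S | Q) & (S | Q)   — complement / identity
= (S | Q) & (S | Q)   — double negation
= S | Q   — idempotence

S | Q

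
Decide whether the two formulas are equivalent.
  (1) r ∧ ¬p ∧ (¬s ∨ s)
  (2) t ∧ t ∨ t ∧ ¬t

E1: r ∧ ¬p ∧ (¬s ∨ s)
    = r ∧ ¬p   (complement / identity)
E2: t ∧ t ∨ t ∧ ¬t
    = t   (distribution)
These differ: at p=1, r=0, s=0, t=1, E1 = 0 but E2 = 1.

No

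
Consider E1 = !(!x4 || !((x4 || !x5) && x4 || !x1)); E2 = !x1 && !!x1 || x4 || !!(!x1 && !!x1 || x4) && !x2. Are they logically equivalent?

Yes

E1: !(!x4 || !((x4 || !x5) && x4 || !x1))
    = !(!x4 || !(x4 || !x1))   [absorption]
    = x4 && (x4 || !x1)   [De Morgan]
    = x4   [absorption]
E2: !x1 && !!x1 || x4 || !!(!x1 && !!x1 || x4) && !x2
    = !x1 && !!x1 || x4 || (!x1 && !!x1 || x4) && !x2   [double negation]
    = !x1 && !!x1 || x4   [absorption]
    = !x1 && x1 || x4   [double negation]
    = x4   [complement / identity]
Both reduce to x4, so they are equivalent.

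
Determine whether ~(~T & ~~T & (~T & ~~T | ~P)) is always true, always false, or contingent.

always true

~(~T & ~~T & (~T & ~~T | ~P))
= ~(~T & ~~T)   [absorption]
= T | ~T   [De Morgan]
= 1   [complement]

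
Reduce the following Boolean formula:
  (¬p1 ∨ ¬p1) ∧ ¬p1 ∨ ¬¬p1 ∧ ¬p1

¬p1

(¬p1 ∨ ¬p1) ∧ ¬p1 ∨ ¬¬p1 ∧ ¬p1
= ¬p1 ∧ ¬p1 ∨ ¬¬p1 ∧ ¬p1   — idempotence
= ¬p1 ∧ ¬p1 ∨ p1 ∧ ¬p1   — double negation
= ¬p1   — distribution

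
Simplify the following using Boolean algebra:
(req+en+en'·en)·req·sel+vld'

req·sel+vld'

(req+en+en'·en)·req·sel+vld'
= (req+en)·req·sel+vld'   [complement / identity]
= req·sel+vld'   [absorption]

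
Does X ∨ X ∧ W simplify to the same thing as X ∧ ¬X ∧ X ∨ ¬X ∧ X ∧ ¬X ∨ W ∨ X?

No

E1: X ∨ X ∧ W
    = X
E2: X ∧ ¬X ∧ X ∨ ¬X ∧ X ∧ ¬X ∨ W ∨ X
    = ¬X ∧ X ∨ W ∨ X
    = W ∨ X
These differ: at W=1, X=0, E1 = 0 but E2 = 1.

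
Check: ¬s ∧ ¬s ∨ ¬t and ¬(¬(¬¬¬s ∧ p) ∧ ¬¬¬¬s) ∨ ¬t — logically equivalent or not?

E1: ¬s ∧ ¬s ∨ ¬t
    = ¬s ∨ ¬t
E2: ¬(¬(¬¬¬s ∧ p) ∧ ¬¬¬¬s) ∨ ¬t
    = ¬¬¬s ∧ p ∨ ¬¬¬s ∨ ¬t
    = ¬¬¬s ∨ ¬t
    = ¬s ∨ ¬t
Both reduce to ¬s ∨ ¬t, so they are equivalent.

Yes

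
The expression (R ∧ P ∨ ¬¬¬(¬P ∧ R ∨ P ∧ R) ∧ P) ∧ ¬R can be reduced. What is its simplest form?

(R ∧ P ∨ ¬¬¬(¬P ∧ R ∨ P ∧ R) ∧ P) ∧ ¬R
= (R ∧ P ∨ ¬¬¬R ∧ P) ∧ ¬R
= (R ∧ P ∨ ¬R ∧ P) ∧ ¬R
= P ∧ ¬R

P ∧ ¬R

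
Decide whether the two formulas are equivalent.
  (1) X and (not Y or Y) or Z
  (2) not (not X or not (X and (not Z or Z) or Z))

No

E1: X and (not Y or Y) or Z
    = X or Z
E2: not (not X or not (X and (not Z or Z) or Z))
    = not (not X or not (X or Z))
    = X and (X or Z)
    = X
These differ: at X=0, Y=0, Z=1, E1 = 1 but E2 = 0.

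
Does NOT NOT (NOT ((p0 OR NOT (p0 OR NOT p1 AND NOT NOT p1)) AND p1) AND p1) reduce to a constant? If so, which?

yes, False

NOT NOT (NOT ((p0 OR NOT (p0 OR NOT p1 AND NOT NOT p1)) AND p1) AND p1)
= NOT NOT (NOT ((p0 OR NOT (p0 OR NOT p1 AND p1)) AND p1) AND p1)   (double negation)
= NOT NOT (NOT ((p0 OR NOT p0) AND p1) AND p1)   (complement / identity)
= NOT ((p0 OR NOT p0) AND p1) AND p1   (double negation)
= NOT p1 AND p1   (complement / identity)
= FALSE   (complement)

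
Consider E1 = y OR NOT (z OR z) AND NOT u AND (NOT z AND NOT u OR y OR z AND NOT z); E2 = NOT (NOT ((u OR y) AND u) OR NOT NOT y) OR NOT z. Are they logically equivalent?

E1: y OR NOT (z OR z) AND NOT u AND (NOT z AND NOT u OR y OR z AND NOT z)
    = y OR NOT (z OR z) AND NOT u AND (NOT z AND NOT u OR y)   [complement / identity]
    = y OR NOT z AND NOT u AND (NOT z AND NOT u OR y)   [idempotence]
    = y OR NOT z AND NOT u   [absorption]
E2: NOT (NOT ((u OR y) AND u) OR NOT NOT y) OR NOT z
    = NOT (NOT u OR NOT NOT y) OR NOT z   [absorption]
    = u AND NOT y OR NOT z   [De Morgan]
These differ: at u=1, y=1, z=1, E1 = 1 but E2 = 0.

No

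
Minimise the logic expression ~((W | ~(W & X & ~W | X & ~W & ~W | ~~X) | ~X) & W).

~W

~((W | ~(W & X & ~W | X & ~W & ~W | ~~X) | ~X) & W)
= ~((W | ~(X & ~W | ~~X) | ~X) & W)
= ~((W | ~(X & ~W | X) | ~X) & W)
= ~((W | ~X | ~X) & W)
= ~((W | ~X) & W)
= ~W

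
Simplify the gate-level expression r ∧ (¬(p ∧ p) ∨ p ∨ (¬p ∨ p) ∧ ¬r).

r

r ∧ (¬(p ∧ p) ∨ p ∨ (¬p ∨ p) ∧ ¬r)
= r ∧ (¬p ∨ p ∨ (¬p ∨ p) ∧ ¬r)   — idempotence
= r ∧ (¬p ∨ p)   — absorption
= r   — complement / identity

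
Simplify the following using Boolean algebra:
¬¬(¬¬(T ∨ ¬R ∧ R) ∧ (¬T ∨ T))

¬¬(¬¬(T ∨ ¬R ∧ R) ∧ (¬T ∨ T))
= ¬¬¬¬(T ∨ ¬R ∧ R)
= ¬¬(T ∨ ¬R ∧ R)
= ¬¬T
= T

T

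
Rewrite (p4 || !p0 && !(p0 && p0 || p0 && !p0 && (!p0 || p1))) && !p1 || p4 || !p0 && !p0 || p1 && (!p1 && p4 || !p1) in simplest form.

(p4 || !p0 && !(p0 && p0 || p0 && !p0 && (!p0 || p1))) && !p1 || p4 || !p0 && !p0 || p1 && (!p1 && p4 || !p1)
= (p4 || !p0 && !(p0 && p0 || p0 && !p0 && (!p0 || p1))) && !p1 || p4 || !p0 && !p0 || p1 && !p1   — absorption
= (p4 || !p0 && !(p0 && p0 || p0 && !p0)) && !p1 || p4 || !p0 && !p0 || p1 && !p1   — absorption
= (p4 || !p0 && !(p0 && p0 || p0 && !p0)) && !p1 || p4 || !p0 && !p0   — complement / identity
= (p4 || !p0 && !p0) && !p1 || p4 || !p0 && !p0   — distribution
= p4 || !p0 && !p0   — absorption
= p4 || !p0   — idempotence

p4 || !p0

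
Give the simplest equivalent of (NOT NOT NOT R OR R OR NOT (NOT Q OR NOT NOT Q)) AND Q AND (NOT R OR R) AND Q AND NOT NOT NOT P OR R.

(NOT NOT NOT R OR R OR NOT (NOT Q OR NOT NOT Q)) AND Q AND (NOT R OR R) AND Q AND NOT NOT NOT P OR R
= (NOT NOT NOT R OR R OR Q AND NOT Q) AND Q AND (NOT R OR R) AND Q AND NOT NOT NOT P OR R   — De Morgan
= (NOT NOT NOT R OR R) AND Q AND (NOT R OR R) AND Q AND NOT NOT NOT P OR R   — complement / identity
= (NOT R OR R) AND Q AND (NOT R OR R) AND Q AND NOT NOT NOT P OR R   — double negation
= (NOT R OR R) AND Q AND NOT NOT NOT P OR R   — idempotence
= (NOT R OR R) AND Q AND NOT P OR R   — double negation
= Q AND NOT P OR R   — complement / identity

Q AND NOT P OR R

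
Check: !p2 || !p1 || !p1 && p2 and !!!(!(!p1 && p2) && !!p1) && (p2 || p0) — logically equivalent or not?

No

E1: !p2 || !p1 || !p1 && p2
    = !p2 || !p1
E2: !!!(!(!p1 && p2) && !!p1) && (p2 || p0)
    = !!(!p1 && p2 || !p1) && (p2 || p0)
    = !!!p1 && (p2 || p0)
    = !p1 && (p2 || p0)
These differ: at p0=0, p1=1, p2=0, E1 = 1 but E2 = 0.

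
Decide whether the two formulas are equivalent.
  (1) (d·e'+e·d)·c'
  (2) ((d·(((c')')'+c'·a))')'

Yes

E1: (d·e'+e·d)·c'
    = d·c'
E2: ((d·(((c')')'+c'·a))')'
    = ((d·(c'+c'·a))')'
    = ((d·c')')'
    = d·c'
Both reduce to d·c', so they are equivalent.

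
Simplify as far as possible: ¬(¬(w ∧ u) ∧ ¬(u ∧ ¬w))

u

¬(¬(w ∧ u) ∧ ¬(u ∧ ¬w))
= w ∧ u ∨ u ∧ ¬w   (De Morgan)
= u ∧ (w ∨ ¬w)   (distribution)
= u   (complement / identity)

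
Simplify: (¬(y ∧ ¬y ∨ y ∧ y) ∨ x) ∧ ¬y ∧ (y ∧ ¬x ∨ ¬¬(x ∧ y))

(¬(y ∧ ¬y ∨ y ∧ y) ∨ x) ∧ ¬y ∧ (y ∧ ¬x ∨ ¬¬(x ∧ y))
= (¬(y ∧ ¬y ∨ y ∧ y) ∨ x) ∧ ¬y ∧ (y ∧ ¬x ∨ x ∧ y)
= (¬y ∨ x) ∧ ¬y ∧ (y ∧ ¬x ∨ x ∧ y)
= (¬y ∨ x) ∧ ¬y ∧ y
= ¬y ∧ y
= False

False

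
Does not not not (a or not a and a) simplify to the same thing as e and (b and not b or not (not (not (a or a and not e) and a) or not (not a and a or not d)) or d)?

No

E1: not not not (a or not a and a)
    = not not not a   (complement / identity)
    = not a   (double negation)
E2: e and (b and not b or not (not (not (a or a and not e) and a) or not (not a and a or not d)) or d)
    = e and (b and not b or not (not (not a and a) or not (not a and a or not d)) or d)   (absorption)
    = e and (b and not b or not a and a and (not a and a or not d) or d)   (De Morgan)
    = e and (b and not b or not a and a or d)   (absorption)
    = e and (not a and a or d)   (complement / identity)
    = e and d   (complement / identity)
These differ: at a=0, b=0, d=1, e=0, E1 = 1 but E2 = 0.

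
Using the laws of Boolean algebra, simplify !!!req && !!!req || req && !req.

!req

!!!req && !!!req || req && !req
= !!!req || req && !req   [idempotence]
= !req || req && !req   [double negation]
= !req   [complement / identity]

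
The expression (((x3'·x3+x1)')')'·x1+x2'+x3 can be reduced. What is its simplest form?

(((x3'·x3+x1)')')'·x1+x2'+x3
= ((x1')')'·x1+x2'+x3   (complement / identity)
= x1'·x1+x2'+x3   (double negation)
= x2'+x3   (complement / identity)

x2'+x3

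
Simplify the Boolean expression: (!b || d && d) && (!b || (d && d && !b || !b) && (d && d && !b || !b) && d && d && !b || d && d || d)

(!b || d && d) && (!b || (d && d && !b || !b) && (d && d && !b || !b) && d && d && !b || d && d || d)
= (!b || d && d) && (!b || (d && d && !b || !b) && d && d && !b || d && d || d)   — absorption
= (!b || d && d) && (!b || d && d && !b || d && d || d)   — absorption
= (!b || d && d) && (!b || d && d || d)   — absorption
= !b || d && d   — absorption
= !b || d   — idempotence

!b || d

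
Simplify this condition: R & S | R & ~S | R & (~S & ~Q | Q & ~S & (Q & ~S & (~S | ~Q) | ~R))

R & S | R & ~S | R & (~S & ~Q | Q & ~S & (Q & ~S & (~S | ~Q) | ~R))
= R & S | R & ~S | R & (~S & ~Q | Q & ~S & (Q & ~S | ~R))   [absorption]
= R & S | R & ~S | R & (~S & ~Q | Q & ~S)   [absorption]
= R & S | R & ~S | R & ~S   [distribution]
= R & S | R & ~S   [idempotence]
= R   [distribution]

R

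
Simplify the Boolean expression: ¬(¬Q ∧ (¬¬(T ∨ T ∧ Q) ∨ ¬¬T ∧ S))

Q ∨ ¬T

¬(¬Q ∧ (¬¬(T ∨ T ∧ Q) ∨ ¬¬T ∧ S))
= ¬(¬Q ∧ (¬¬T ∨ ¬¬T ∧ S))   [absorption]
= ¬(¬Q ∧ ¬¬T)   [absorption]
= Q ∨ ¬T   [De Morgan]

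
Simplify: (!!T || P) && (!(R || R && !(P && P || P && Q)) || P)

P || T && !R

(!!T || P) && (!(R || R && !(P && P || P && Q)) || P)
= (T || P) && (!(R || R && !(P && P || P && Q)) || P)   (double negation)
= P || T && !(R || R && !(P && P || P && Q))   (distribution)
= P || T && !(R || R && !(P && (P || Q)))   (distribution)
= P || T && !(R || R && !P)   (absorption)
= P || T && !R   (absorption)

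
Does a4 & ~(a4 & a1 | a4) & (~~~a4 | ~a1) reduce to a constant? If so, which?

yes, False

a4 & ~(a4 & a1 | a4) & (~~~a4 | ~a1)
= a4 & ~a4 & (~~~a4 | ~a1)   — absorption
= a4 & ~a4 & (~a4 | ~a1)   — double negation
= a4 & ~a4   — absorption
= 0   — complement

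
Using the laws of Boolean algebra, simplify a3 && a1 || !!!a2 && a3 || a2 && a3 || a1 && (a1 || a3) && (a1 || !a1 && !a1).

a3 || a1

a3 && a1 || !!!a2 && a3 || a2 && a3 || a1 && (a1 || a3) && (a1 || !a1 && !a1)
= a3 && a1 || !a2 && a3 || a2 && a3 || a1 && (a1 || a3) && (a1 || !a1 && !a1)
= a3 && a1 || a3 || a1 && (a1 || a3) && (a1 || !a1 && !a1)
= a3 && a1 || a3 || a1 && (a1 || !a1 && !a1)
= a3 || a1 && (a1 || !a1 && !a1)
= a3 || a1 && (a1 || !a1)
= a3 || a1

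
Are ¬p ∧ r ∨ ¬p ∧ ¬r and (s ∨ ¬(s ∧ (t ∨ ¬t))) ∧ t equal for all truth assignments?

No

E1: ¬p ∧ r ∨ ¬p ∧ ¬r
    = ¬p   (distribution)
E2: (s ∨ ¬(s ∧ (t ∨ ¬t))) ∧ t
    = (s ∨ ¬s) ∧ t   (complement / identity)
    = t   (complement / identity)
These differ: at p=0, r=0, s=0, t=0, E1 = 1 but E2 = 0.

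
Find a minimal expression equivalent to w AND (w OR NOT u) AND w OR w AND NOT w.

w

w AND (w OR NOT u) AND w OR w AND NOT w
= w AND w OR w AND NOT w
= w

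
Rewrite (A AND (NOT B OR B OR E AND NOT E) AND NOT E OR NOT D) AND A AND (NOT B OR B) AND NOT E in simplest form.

A AND NOT E

(A AND (NOT B OR B OR E AND NOT E) AND NOT E OR NOT D) AND A AND (NOT B OR B) AND NOT E
= (A AND (NOT B OR B) AND NOT E OR NOT D) AND A AND (NOT B OR B) AND NOT E
= A AND (NOT B OR B) AND NOT E
= A AND NOT E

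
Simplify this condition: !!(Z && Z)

Z

!!(Z && Z)
= Z && Z
= Z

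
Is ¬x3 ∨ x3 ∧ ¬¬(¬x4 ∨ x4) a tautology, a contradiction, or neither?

tautology

¬x3 ∨ x3 ∧ ¬¬(¬x4 ∨ x4)
= ¬x3 ∨ x3 ∧ (¬x4 ∨ x4)   [double negation]
= ¬x3 ∨ x3   [complement / identity]
= True   [complement]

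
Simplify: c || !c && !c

c || !c && !c
= c || !c
= true

true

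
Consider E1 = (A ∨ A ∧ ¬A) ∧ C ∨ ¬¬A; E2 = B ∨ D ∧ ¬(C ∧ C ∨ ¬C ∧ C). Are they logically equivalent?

E1: (A ∨ A ∧ ¬A) ∧ C ∨ ¬¬A
    = A ∧ C ∨ ¬¬A   [complement / identity]
    = A ∧ C ∨ A   [double negation]
    = A   [absorption]
E2: B ∨ D ∧ ¬(C ∧ C ∨ ¬C ∧ C)
    = B ∨ D ∧ ¬C   [distribution]
These differ: at A=0, B=1, C=0, D=0, E1 = 0 but E2 = 1.

No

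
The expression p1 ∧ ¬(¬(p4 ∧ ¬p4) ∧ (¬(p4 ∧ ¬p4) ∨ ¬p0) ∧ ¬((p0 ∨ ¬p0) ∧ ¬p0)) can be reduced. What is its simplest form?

p1 ∧ ¬p0

p1 ∧ ¬(¬(p4 ∧ ¬p4) ∧ (¬(p4 ∧ ¬p4) ∨ ¬p0) ∧ ¬((p0 ∨ ¬p0) ∧ ¬p0))
= p1 ∧ ¬(¬(p4 ∧ ¬p4) ∧ (¬(p4 ∧ ¬p4) ∨ ¬p0) ∧ ¬¬p0)   (complement / identity)
= p1 ∧ ¬(¬(p4 ∧ ¬p4) ∧ ¬¬p0)   (absorption)
= p1 ∧ (p4 ∧ ¬p4 ∨ ¬p0)   (De Morgan)
= p1 ∧ ¬p0   (complement / identity)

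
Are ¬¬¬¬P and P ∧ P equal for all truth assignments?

Yes

E1: ¬¬¬¬P
    = ¬¬P
    = P
E2: P ∧ P
    = P
Both reduce to P, so they are equivalent.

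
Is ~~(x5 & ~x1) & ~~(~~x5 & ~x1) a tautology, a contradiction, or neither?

neither

~~(x5 & ~x1) & ~~(~~x5 & ~x1)
= ~~(x5 & ~x1) & ~~(x5 & ~x1)   (double negation)
= ~~(x5 & ~x1)   (idempotence)
= x5 & ~x1   (double negation)
This depends on x1, x5, so it is not a constant.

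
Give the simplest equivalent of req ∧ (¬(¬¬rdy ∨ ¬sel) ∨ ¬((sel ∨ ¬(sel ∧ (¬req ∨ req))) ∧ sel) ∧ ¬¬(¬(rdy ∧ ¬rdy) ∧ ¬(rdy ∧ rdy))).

req ∧ (¬(¬¬rdy ∨ ¬sel) ∨ ¬((sel ∨ ¬(sel ∧ (¬req ∨ req))) ∧ sel) ∧ ¬¬(¬(rdy ∧ ¬rdy) ∧ ¬(rdy ∧ rdy)))
= req ∧ (¬(¬¬rdy ∨ ¬sel) ∨ ¬((sel ∨ ¬(sel ∧ (¬req ∨ req))) ∧ sel) ∧ ¬(rdy ∧ ¬rdy ∨ rdy ∧ rdy))
= req ∧ (¬(¬¬rdy ∨ ¬sel) ∨ ¬((sel ∨ ¬sel) ∧ sel) ∧ ¬(rdy ∧ ¬rdy ∨ rdy ∧ rdy))
= req ∧ (¬(¬¬rdy ∨ ¬sel) ∨ ¬sel ∧ ¬(rdy ∧ ¬rdy ∨ rdy ∧ rdy))
= req ∧ (¬(¬¬rdy ∨ ¬sel) ∨ ¬sel ∧ ¬rdy)
= req ∧ (¬rdy ∧ sel ∨ ¬sel ∧ ¬rdy)
= req ∧ ¬rdy

req ∧ ¬rdy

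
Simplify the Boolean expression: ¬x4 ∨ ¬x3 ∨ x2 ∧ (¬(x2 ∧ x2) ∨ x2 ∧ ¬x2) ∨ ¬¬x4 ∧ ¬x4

¬x4 ∨ ¬x3 ∨ x2 ∧ (¬(x2 ∧ x2) ∨ x2 ∧ ¬x2) ∨ ¬¬x4 ∧ ¬x4
= ¬x4 ∨ ¬x3 ∨ x2 ∧ (¬x2 ∨ x2 ∧ ¬x2) ∨ ¬¬x4 ∧ ¬x4   — idempotence
= ¬x4 ∨ ¬x3 ∨ x2 ∧ (¬x2 ∨ x2 ∧ ¬x2) ∨ x4 ∧ ¬x4   — double negation
= ¬x4 ∨ ¬x3 ∨ x2 ∧ ¬x2 ∨ x4 ∧ ¬x4   — complement / identity
= ¬x4 ∨ ¬x3 ∨ x2 ∧ ¬x2   — complement / identity
= ¬x4 ∨ ¬x3   — complement / identity

¬x4 ∨ ¬x3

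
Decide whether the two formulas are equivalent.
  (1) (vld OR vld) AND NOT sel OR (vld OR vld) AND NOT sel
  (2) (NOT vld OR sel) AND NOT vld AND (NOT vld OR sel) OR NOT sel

E1: (vld OR vld) AND NOT sel OR (vld OR vld) AND NOT sel
    = (vld OR vld) AND NOT sel   — idempotence
    = vld AND NOT sel   — idempotence
E2: (NOT vld OR sel) AND NOT vld AND (NOT vld OR sel) OR NOT sel
    = NOT vld AND (NOT vld OR sel) OR NOT sel   — absorption
    = NOT vld OR NOT sel   — absorption
These differ: at sel=0, vld=0, E1 = 0 but E2 = 1.

No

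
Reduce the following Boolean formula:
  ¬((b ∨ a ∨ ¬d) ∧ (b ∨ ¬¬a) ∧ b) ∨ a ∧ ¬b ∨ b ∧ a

¬((b ∨ a ∨ ¬d) ∧ (b ∨ ¬¬a) ∧ b) ∨ a ∧ ¬b ∨ b ∧ a
= ¬((b ∨ a ∨ ¬d) ∧ (b ∨ ¬¬a) ∧ b) ∨ a ∧ (¬b ∨ b)   (distribution)
= ¬((b ∨ a ∨ ¬d) ∧ (b ∨ ¬¬a) ∧ b) ∨ a   (complement / identity)
= ¬((b ∨ a ∨ ¬d) ∧ (b ∨ a) ∧ b) ∨ a   (double negation)
= ¬((b ∨ a) ∧ b) ∨ a   (absorption)
= ¬b ∨ a   (absorption)

¬b ∨ a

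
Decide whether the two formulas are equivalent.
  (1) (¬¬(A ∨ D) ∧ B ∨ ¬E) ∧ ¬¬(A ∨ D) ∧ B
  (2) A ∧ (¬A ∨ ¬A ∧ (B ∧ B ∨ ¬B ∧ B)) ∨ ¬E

E1: (¬¬(A ∨ D) ∧ B ∨ ¬E) ∧ ¬¬(A ∨ D) ∧ B
    = ¬¬(A ∨ D) ∧ B   [absorption]
    = (A ∨ D) ∧ B   [double negation]
E2: A ∧ (¬A ∨ ¬A ∧ (B ∧ B ∨ ¬B ∧ B)) ∨ ¬E
    = A ∧ (¬A ∨ ¬A ∧ B) ∨ ¬E   [distribution]
    = A ∧ ¬A ∨ ¬E   [absorption]
    = ¬E   [complement / identity]
These differ: at A=0, B=0, D=0, E=0, E1 = 0 but E2 = 1.

No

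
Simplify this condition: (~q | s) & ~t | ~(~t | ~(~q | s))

~q | s

(~q | s) & ~t | ~(~t | ~(~q | s))
= (~q | s) & ~t | t & (~q | s)   [De Morgan]
= ~q | s   [distribution]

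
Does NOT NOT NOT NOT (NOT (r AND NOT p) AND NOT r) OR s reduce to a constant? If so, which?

no

NOT NOT NOT NOT (NOT (r AND NOT p) AND NOT r) OR s
= NOT NOT NOT (r AND NOT p OR r) OR s   — De Morgan
= NOT NOT NOT r OR s   — absorption
= NOT r OR s   — double negation
This depends on r, s, so it is not a constant.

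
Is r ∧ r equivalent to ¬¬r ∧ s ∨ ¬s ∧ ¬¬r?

E1: r ∧ r
    = r   — idempotence
E2: ¬¬r ∧ s ∨ ¬s ∧ ¬¬r
    = ¬¬r ∧ (s ∨ ¬s)   — distribution
    = ¬¬r   — complement / identity
    = r   — double negation
Both reduce to r, so they are equivalent.

Yes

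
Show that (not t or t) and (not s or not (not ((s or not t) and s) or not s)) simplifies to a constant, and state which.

(not t or t) and (not s or not (not ((s or not t) and s) or not s))
= (not t or t) and (not s or not (not s or not s))   (absorption)
= not s or not (not s or not s)   (complement / identity)
= not s or s and s   (De Morgan)
= not s or s   (idempotence)
= True   (complement)

True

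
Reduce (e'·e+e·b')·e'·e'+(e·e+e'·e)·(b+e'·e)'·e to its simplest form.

(e'·e+e·b')·e'·e'+(e·e+e'·e)·(b+e'·e)'·e
= (e'·e+e·b')·e'·e'+e·(b+e'·e)'·e
= (e'·e+e·b')·e'+e·(b+e'·e)'·e
= (e'·e+e·b')·e'+e·b'·e
= e·b'·e'+e·b'·e
= e·b'

e·b'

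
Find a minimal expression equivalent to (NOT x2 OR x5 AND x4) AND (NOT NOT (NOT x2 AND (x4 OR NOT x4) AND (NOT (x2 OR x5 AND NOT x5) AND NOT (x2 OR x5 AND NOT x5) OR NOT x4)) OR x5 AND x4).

(NOT x2 OR x5 AND x4) AND (NOT NOT (NOT x2 AND (x4 OR NOT x4) AND (NOT (x2 OR x5 AND NOT x5) AND NOT (x2 OR x5 AND NOT x5) OR NOT x4)) OR x5 AND x4)
= (NOT x2 OR x5 AND x4) AND (NOT x2 AND (x4 OR NOT x4) AND (NOT (x2 OR x5 AND NOT x5) AND NOT (x2 OR x5 AND NOT x5) OR NOT x4) OR x5 AND x4)   [double negation]
= (NOT x2 OR x5 AND x4) AND (NOT x2 AND (NOT (x2 OR x5 AND NOT x5) AND NOT (x2 OR x5 AND NOT x5) OR NOT x4) OR x5 AND x4)   [complement / identity]
= (NOT x2 OR x5 AND x4) AND (NOT x2 AND (NOT (x2 OR x5 AND NOT x5) OR NOT x4) OR x5 AND x4)   [idempotence]
= (NOT x2 OR x5 AND x4) AND (NOT x2 AND (NOT x2 OR NOT x4) OR x5 AND x4)   [complement / identity]
= (NOT x2 OR x5 AND x4) AND (NOT x2 OR x5 AND x4)   [absorption]
= NOT x2 OR x5 AND x4   [idempotence]

NOT x2 OR x5 AND x4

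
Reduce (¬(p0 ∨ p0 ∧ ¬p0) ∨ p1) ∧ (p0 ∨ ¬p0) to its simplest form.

¬p0 ∨ p1

(¬(p0 ∨ p0 ∧ ¬p0) ∨ p1) ∧ (p0 ∨ ¬p0)
= ¬(p0 ∨ p0 ∧ ¬p0) ∨ p1   (complement / identity)
= ¬p0 ∨ p1   (complement / identity)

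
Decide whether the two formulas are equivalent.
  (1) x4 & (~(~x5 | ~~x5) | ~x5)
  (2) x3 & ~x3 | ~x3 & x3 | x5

E1: x4 & (~(~x5 | ~~x5) | ~x5)
    = x4 & (x5 & ~x5 | ~x5)
    = x4 & ~x5
E2: x3 & ~x3 | ~x3 & x3 | x5
    = x3 & ~x3 | x5
    = x5
These differ: at x3=0, x4=0, x5=1, E1 = 0 but E2 = 1.

No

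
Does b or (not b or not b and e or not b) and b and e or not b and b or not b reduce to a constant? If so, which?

yes, True

b or (not b or not b and e or not b) and b and e or not b and b or not b
= b or (not b or not b) and b and e or not b and b or not b   (absorption)
= b or not b and b and e or not b and b or not b   (idempotence)
= b or not b and b or not b   (absorption)
= b or not b   (complement / identity)
= True   (complement)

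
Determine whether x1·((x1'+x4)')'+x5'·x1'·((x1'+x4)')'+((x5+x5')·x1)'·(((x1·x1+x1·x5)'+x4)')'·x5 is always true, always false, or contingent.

contingent

x1·((x1'+x4)')'+x5'·x1'·((x1'+x4)')'+((x5+x5')·x1)'·(((x1·x1+x1·x5)'+x4)')'·x5
= x1·((x1'+x4)')'+x5'·x1'·((x1'+x4)')'+((x5+x5')·x1)'·(((x1+x1·x5)'+x4)')'·x5
= x1·((x1'+x4)')'+x5'·x1'·((x1'+x4)')'+x1'·(((x1+x1·x5)'+x4)')'·x5
= x1·((x1'+x4)')'+x5'·x1'·((x1'+x4)')'+x1'·((x1'+x4)')'·x5
= x1·((x1'+x4)')'+x1'·((x1'+x4)')'
= ((x1'+x4)')'
= x1'+x4
This depends on x1, x4, so it is not a constant.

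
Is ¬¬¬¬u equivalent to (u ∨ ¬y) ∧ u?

Yes

E1: ¬¬¬¬u
    = ¬¬u   [double negation]
    = u   [double negation]
E2: (u ∨ ¬y) ∧ u
    = u   [absorption]
Both reduce to u, so they are equivalent.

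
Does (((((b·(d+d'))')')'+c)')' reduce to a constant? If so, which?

(((((b·(d+d'))')')'+c)')'
= (((b·(d+d'))')')'+c   — double negation
= (b·(d+d'))'+c   — double negation
= b'+c   — complement / identity
This depends on b, c, so it is not a constant.

no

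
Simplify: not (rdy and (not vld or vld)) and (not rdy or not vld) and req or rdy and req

not (rdy and (not vld or vld)) and (not rdy or not vld) and req or rdy and req
= not rdy and (not rdy or not vld) and req or rdy and req   — complement / identity
= not rdy and req or rdy and req   — absorption
= req and (not rdy or rdy)   — distribution
= req   — complement / identity

req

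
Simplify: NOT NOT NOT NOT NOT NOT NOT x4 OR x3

NOT x4 OR x3

NOT NOT NOT NOT NOT NOT NOT x4 OR x3
= NOT NOT NOT NOT NOT x4 OR x3   — double negation
= NOT NOT NOT x4 OR x3   — double negation
= NOT x4 OR x3   — double negation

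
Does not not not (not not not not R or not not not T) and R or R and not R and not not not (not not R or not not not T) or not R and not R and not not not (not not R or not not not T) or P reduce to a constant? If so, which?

no

not not not (not not not not R or not not not T) and R or R and not R and not not not (not not R or not not not T) or not R and not R and not not not (not not R or not not not T) or P
= not not not (not not not not R or not not not T) and R or not R and not not not (not not R or not not not T) or P   — distribution
= not not not (not not R or not not not T) and R or not R and not not not (not not R or not not not T) or P   — double negation
= not not not (not not R or not not not T) or P   — distribution
= not (not not R or not not not T) or P   — double negation
= not R and not not T or P   — De Morgan
= not R and T or P   — double negation
This depends on P, R, T, so it is not a constant.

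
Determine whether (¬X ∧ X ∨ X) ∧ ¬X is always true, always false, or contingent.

(¬X ∧ X ∨ X) ∧ ¬X
= X ∧ ¬X
= False

always false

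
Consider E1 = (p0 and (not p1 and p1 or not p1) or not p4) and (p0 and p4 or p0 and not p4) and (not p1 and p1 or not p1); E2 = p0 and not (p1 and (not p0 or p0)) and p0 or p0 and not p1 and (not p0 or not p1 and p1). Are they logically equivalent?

Yes

E1: (p0 and (not p1 and p1 or not p1) or not p4) and (p0 and p4 or p0 and not p4) and (not p1 and p1 or not p1)
    = (p0 and (not p1 and p1 or not p1) or not p4) and p0 and (not p1 and p1 or not p1)   [distribution]
    = p0 and (not p1 and p1 or not p1)   [absorption]
    = p0 and not p1   [complement / identity]
E2: p0 and not (p1 and (not p0 or p0)) and p0 or p0 and not p1 and (not p0 or not p1 and p1)
    = p0 and not (p1 and (not p0 or p0)) and p0 or p0 and not p1 and not p0   [complement / identity]
    = p0 and not p1 and p0 or p0 and not p1 and not p0   [complement / identity]
    = p0 and not p1   [distribution]
Both reduce to p0 and not p1, so they are equivalent.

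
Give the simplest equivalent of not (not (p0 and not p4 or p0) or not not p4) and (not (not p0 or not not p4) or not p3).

p0 and not p4

not (not (p0 and not p4 or p0) or not not p4) and (not (not p0 or not not p4) or not p3)
= not (not p0 or not not p4) and (not (not p0 or not not p4) or not p3)   (absorption)
= not (not p0 or not not p4)   (absorption)
= p0 and not p4   (De Morgan)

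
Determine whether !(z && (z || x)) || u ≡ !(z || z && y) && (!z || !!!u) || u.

E1: !(z && (z || x)) || u
    = !z || u
E2: !(z || z && y) && (!z || !!!u) || u
    = !z && (!z || !!!u) || u
    = !z && (!z || !u) || u
    = !z || u
Both reduce to !z || u, so they are equivalent.

Yes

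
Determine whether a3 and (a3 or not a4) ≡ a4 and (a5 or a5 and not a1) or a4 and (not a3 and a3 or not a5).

E1: a3 and (a3 or not a4)
    = a3   — absorption
E2: a4 and (a5 or a5 and not a1) or a4 and (not a3 and a3 or not a5)
    = a4 and (a5 or a5 and not a1) or a4 and not a5   — complement / identity
    = a4 and a5 or a4 and not a5   — absorption
    = a4   — distribution
These differ: at a1=0, a3=1, a4=0, a5=0, E1 = 1 but E2 = 0.

No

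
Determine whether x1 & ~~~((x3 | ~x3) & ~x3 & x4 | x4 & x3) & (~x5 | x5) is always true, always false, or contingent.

x1 & ~~~((x3 | ~x3) & ~x3 & x4 | x4 & x3) & (~x5 | x5)
= x1 & ~~~(~x3 & x4 | x4 & x3) & (~x5 | x5)
= x1 & ~~~x4 & (~x5 | x5)
= x1 & ~~~x4
= x1 & ~x4
This depends on x1, x4, so it is not a constant.

contingent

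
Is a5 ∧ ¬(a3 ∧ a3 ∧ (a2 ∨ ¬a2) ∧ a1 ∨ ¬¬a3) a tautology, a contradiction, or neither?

neither

a5 ∧ ¬(a3 ∧ a3 ∧ (a2 ∨ ¬a2) ∧ a1 ∨ ¬¬a3)
= a5 ∧ ¬(a3 ∧ a3 ∧ (a2 ∨ ¬a2) ∧ a1 ∨ a3)   (double negation)
= a5 ∧ ¬(a3 ∧ (a2 ∨ ¬a2) ∧ a1 ∨ a3)   (idempotence)
= a5 ∧ ¬(a3 ∧ a1 ∨ a3)   (complement / identity)
= a5 ∧ ¬a3   (absorption)
This depends on a3, a5, so it is not a constant.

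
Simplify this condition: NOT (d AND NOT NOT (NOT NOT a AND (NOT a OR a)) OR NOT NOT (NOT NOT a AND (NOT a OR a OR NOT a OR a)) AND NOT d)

NOT (d AND NOT NOT (NOT NOT a AND (NOT a OR a)) OR NOT NOT (NOT NOT a AND (NOT a OR a OR NOT a OR a)) AND NOT d)
= NOT (d AND NOT NOT (NOT NOT a AND (NOT a OR a)) OR NOT NOT (NOT NOT a AND (NOT a OR a)) AND NOT d)   [idempotence]
= NOT NOT NOT (NOT NOT a AND (NOT a OR a))   [distribution]
= NOT NOT NOT NOT NOT a   [complement / identity]
= NOT NOT NOT a   [double negation]
= NOT a   [double negation]

NOT a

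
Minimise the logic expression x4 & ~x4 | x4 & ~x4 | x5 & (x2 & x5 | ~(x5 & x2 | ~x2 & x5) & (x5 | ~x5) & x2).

x5 & x2

x4 & ~x4 | x4 & ~x4 | x5 & (x2 & x5 | ~(x5 & x2 | ~x2 & x5) & (x5 | ~x5) & x2)
= x4 & ~x4 | x4 & ~x4 | x5 & (x2 & x5 | ~x5 & (x5 | ~x5) & x2)
= x4 & ~x4 | x4 & ~x4 | x5 & (x2 & x5 | ~x5 & x2)
= x4 & ~x4 | x5 & (x2 & x5 | ~x5 & x2)
= x4 & ~x4 | x5 & x2
= x5 & x2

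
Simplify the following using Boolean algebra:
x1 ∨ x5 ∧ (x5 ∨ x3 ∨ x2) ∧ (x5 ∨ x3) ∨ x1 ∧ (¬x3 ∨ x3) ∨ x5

x1 ∨ x5 ∧ (x5 ∨ x3 ∨ x2) ∧ (x5 ∨ x3) ∨ x1 ∧ (¬x3 ∨ x3) ∨ x5
= x1 ∨ x5 ∧ (x5 ∨ x3) ∨ x1 ∧ (¬x3 ∨ x3) ∨ x5
= x1 ∨ x5 ∨ x1 ∧ (¬x3 ∨ x3) ∨ x5
= x1 ∨ x5 ∨ x1 ∨ x5
= x1 ∨ x5

x1 ∨ x5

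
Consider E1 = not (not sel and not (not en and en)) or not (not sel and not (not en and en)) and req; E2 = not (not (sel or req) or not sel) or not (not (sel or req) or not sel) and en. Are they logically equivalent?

E1: not (not sel and not (not en and en)) or not (not sel and not (not en and en)) and req
    = not (not sel and not (not en and en))   (absorption)
    = sel or not en and en   (De Morgan)
    = sel   (complement / identity)
E2: not (not (sel or req) or not sel) or not (not (sel or req) or not sel) and en
    = not (not (sel or req) or not sel)   (absorption)
    = (sel or req) and sel   (De Morgan)
    = sel   (absorption)
Both reduce to sel, so they are equivalent.

Yes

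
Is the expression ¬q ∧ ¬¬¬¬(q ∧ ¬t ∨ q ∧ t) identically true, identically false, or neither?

identically false

¬q ∧ ¬¬¬¬(q ∧ ¬t ∨ q ∧ t)
= ¬q ∧ ¬¬(q ∧ ¬t ∨ q ∧ t)   [double negation]
= ¬q ∧ ¬¬q   [distribution]
= ¬q ∧ q   [double negation]
= False   [complement]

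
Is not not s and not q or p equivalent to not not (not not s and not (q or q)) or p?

E1: not not s and not q or p
    = s and not q or p   — double negation
E2: not not (not not s and not (q or q)) or p
    = not not s and not (q or q) or p   — double negation
    = not not s and not q or p   — idempotence
    = s and not q or p   — double negation
Both reduce to s and not q or p, so they are equivalent.

Yes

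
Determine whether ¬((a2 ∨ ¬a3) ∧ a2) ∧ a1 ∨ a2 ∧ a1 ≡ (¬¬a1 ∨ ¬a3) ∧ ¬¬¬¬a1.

Yes

E1: ¬((a2 ∨ ¬a3) ∧ a2) ∧ a1 ∨ a2 ∧ a1
    = ¬a2 ∧ a1 ∨ a2 ∧ a1   [absorption]
    = a1   [distribution]
E2: (¬¬a1 ∨ ¬a3) ∧ ¬¬¬¬a1
    = (¬¬a1 ∨ ¬a3) ∧ ¬¬a1   [double negation]
    = ¬¬a1   [absorption]
    = a1   [double negation]
Both reduce to a1, so they are equivalent.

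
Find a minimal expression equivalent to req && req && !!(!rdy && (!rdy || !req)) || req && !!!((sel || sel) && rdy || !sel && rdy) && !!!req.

req && !rdy

req && req && !!(!rdy && (!rdy || !req)) || req && !!!((sel || sel) && rdy || !sel && rdy) && !!!req
= req && req && !!(!rdy && (!rdy || !req)) || req && !!!(sel && rdy || !sel && rdy) && !!!req   — idempotence
= req && req && !!(!rdy && (!rdy || !req)) || req && !!!rdy && !!!req   — distribution
= req && req && !!!rdy || req && !!!rdy && !!!req   — absorption
= req && req && !!!rdy || req && !!!rdy && !req   — double negation
= req && !!!rdy   — distribution
= req && !rdy   — double negation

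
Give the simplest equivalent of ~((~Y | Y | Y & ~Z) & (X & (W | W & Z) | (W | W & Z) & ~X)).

~((~Y | Y | Y & ~Z) & (X & (W | W & Z) | (W | W & Z) & ~X))
= ~((~Y | Y) & (X & (W | W & Z) | (W | W & Z) & ~X))   (absorption)
= ~((~Y | Y) & (W | W & Z))   (distribution)
= ~(W | W & Z)   (complement / identity)
= ~W   (absorption)

~W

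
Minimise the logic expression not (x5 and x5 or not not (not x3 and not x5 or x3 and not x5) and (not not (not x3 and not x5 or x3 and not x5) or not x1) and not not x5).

not x5

not (x5 and x5 or not not (not x3 and not x5 or x3 and not x5) and (not not (not x3 and not x5 or x3 and not x5) or not x1) and not not x5)
= not (x5 and x5 or not not (not x3 and not x5 or x3 and not x5) and (not not (not x3 and not x5 or x3 and not x5) or not x1) and x5)
= not (x5 and x5 or not not (not x3 and not x5 or x3 and not x5) and x5)
= not (x5 and x5 or not not not x5 and x5)
= not (x5 and x5 or not x5 and x5)
= not x5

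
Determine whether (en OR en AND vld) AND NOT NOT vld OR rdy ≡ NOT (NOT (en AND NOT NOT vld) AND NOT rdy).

E1: (en OR en AND vld) AND NOT NOT vld OR rdy
    = (en OR en AND vld) AND vld OR rdy   (double negation)
    = en AND vld OR rdy   (absorption)
E2: NOT (NOT (en AND NOT NOT vld) AND NOT rdy)
    = en AND NOT NOT vld OR rdy   (De Morgan)
    = en AND vld OR rdy   (double negation)
Both reduce to en AND vld OR rdy, so they are equivalent.

Yes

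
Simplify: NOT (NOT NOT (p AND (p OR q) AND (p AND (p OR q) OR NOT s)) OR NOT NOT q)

NOT p AND NOT q

NOT (NOT NOT (p AND (p OR q) AND (p AND (p OR q) OR NOT s)) OR NOT NOT q)
= NOT (NOT NOT (p AND (p OR q)) OR NOT NOT q)   [absorption]
= NOT (p AND (p OR q)) AND NOT q   [De Morgan]
= NOT p AND NOT q   [absorption]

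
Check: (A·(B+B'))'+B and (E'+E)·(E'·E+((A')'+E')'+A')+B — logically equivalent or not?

E1: (A·(B+B'))'+B
    = A'+B   (complement / identity)
E2: (E'+E)·(E'·E+((A')'+E')'+A')+B
    = (E'+E)·(E'·E+A'·E+A')+B   (De Morgan)
    = E'·E+A'·E+A'+B   (complement / identity)
    = A'·E+A'+B   (complement / identity)
    = A'+B   (absorption)
Both reduce to A'+B, so they are equivalent.

Yes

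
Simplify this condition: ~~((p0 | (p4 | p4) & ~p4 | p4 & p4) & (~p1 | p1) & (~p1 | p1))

p0 | p4

~~((p0 | (p4 | p4) & ~p4 | p4 & p4) & (~p1 | p1) & (~p1 | p1))
= ~~((p0 | (p4 | p4) & ~p4 | p4 & p4) & (~p1 | p1))   [idempotence]
= ~~((p0 | p4 & ~p4 | p4 & p4) & (~p1 | p1))   [idempotence]
= ~~((p0 | p4) & (~p1 | p1))   [distribution]
= ~~(p0 | p4)   [complement / identity]
= p0 | p4   [double negation]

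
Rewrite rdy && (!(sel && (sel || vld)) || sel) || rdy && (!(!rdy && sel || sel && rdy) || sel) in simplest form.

rdy && (!(sel && (sel || vld)) || sel) || rdy && (!(!rdy && sel || sel && rdy) || sel)
= rdy && (!(sel && (sel || vld)) || sel) || rdy && (!sel || sel)   [distribution]
= rdy && (!sel || sel) || rdy && (!sel || sel)   [absorption]
= rdy && (!sel || sel)   [idempotence]
= rdy   [complement / identity]

rdy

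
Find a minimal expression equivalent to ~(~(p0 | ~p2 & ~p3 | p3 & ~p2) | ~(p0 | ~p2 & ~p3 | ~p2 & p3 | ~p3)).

p0 | ~p2

~(~(p0 | ~p2 & ~p3 | p3 & ~p2) | ~(p0 | ~p2 & ~p3 | ~p2 & p3 | ~p3))
= ~(~(p0 | ~p2 & ~p3 | p3 & ~p2) | ~(p0 | ~p2 | ~p3))   — distribution
= (p0 | ~p2 & ~p3 | p3 & ~p2) & (p0 | ~p2 | ~p3)   — De Morgan
= (p0 | ~p2) & (p0 | ~p2 | ~p3)   — distribution
= p0 | ~p2   — absorption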